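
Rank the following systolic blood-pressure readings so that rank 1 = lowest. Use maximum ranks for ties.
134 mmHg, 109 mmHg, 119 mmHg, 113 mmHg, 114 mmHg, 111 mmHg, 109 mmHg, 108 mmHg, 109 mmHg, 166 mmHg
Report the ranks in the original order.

Sorted (ascending): 108, 109, 109, 109, 111, 113, 114, 119, 134, 166
The 3 values of 109 occupy positions 2–4 → each gets rank 4.

9, 4, 8, 6, 7, 5, 4, 1, 4, 10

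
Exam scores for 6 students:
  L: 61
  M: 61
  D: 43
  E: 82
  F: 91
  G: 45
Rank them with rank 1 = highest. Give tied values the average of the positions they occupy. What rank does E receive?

2

Sorted (descending): 91, 82, 61, 61, 45, 43
The 2 values of 61 occupy positions 3–4 → average rank (3+4)/2 = 3.5.
E has value 82 → rank 2.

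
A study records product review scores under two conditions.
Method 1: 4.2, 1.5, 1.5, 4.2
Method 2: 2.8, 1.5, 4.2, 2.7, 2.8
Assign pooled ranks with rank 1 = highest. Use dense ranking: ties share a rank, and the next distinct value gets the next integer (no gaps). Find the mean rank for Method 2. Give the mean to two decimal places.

Sorted (descending): 4.2, 4.2, 4.2, 2.8, 2.8, 2.7, 1.5, 1.5, 1.5
The 3 values of 4.2 share dense rank 1.
The 2 values of 2.8 share dense rank 2.
The 3 values of 1.5 share dense rank 4.
Remaining distinct values take the next consecutive integers.
Method 2 values → pooled ranks: 2.8→2, 1.5→4, 4.2→1, 2.7→3, 2.8→2
Mean rank = (2 + 4 + 1 + 3 + 2) / 5 = 2.40

2.40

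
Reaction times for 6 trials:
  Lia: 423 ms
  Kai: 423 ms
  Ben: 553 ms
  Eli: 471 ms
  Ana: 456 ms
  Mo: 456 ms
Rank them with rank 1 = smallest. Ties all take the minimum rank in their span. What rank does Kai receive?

Sorted (ascending): 423, 423, 456, 456, 471, 553
The 2 values of 423 occupy positions 1–2 → each gets rank 1.
The 2 values of 456 occupy positions 3–4 → each gets rank 3.
Kai has value 423 ms → rank 1.

1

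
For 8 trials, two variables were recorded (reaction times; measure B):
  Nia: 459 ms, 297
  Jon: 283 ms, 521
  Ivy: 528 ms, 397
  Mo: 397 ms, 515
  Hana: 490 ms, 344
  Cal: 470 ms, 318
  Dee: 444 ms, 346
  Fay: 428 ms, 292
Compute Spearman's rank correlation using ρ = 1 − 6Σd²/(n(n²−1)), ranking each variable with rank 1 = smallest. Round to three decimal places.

-0.310

Ranks of variable 1: 5, 1, 8, 2, 7, 6, 4, 3
Ranks of variable 2: 2, 8, 6, 7, 4, 3, 5, 1
d = r₁ − r₂: 3, -7, 2, -5, 3, 3, -1, 2
d²: 9, 49, 4, 25, 9, 9, 1, 4; Σd² = 110
ρ = 1 − 6·110/(8·63) = 1 − 660/504 = -0.310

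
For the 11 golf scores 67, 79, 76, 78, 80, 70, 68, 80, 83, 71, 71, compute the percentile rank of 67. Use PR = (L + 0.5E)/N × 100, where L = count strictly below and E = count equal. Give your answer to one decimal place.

N = 11.
Strictly below 67: 0. Equal to 67: 1.
PR = (0 + 0.5·1)/11 × 100 = 4.5

4.5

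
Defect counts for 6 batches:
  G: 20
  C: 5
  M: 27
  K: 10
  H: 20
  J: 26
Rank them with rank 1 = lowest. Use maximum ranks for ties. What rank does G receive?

Sorted (ascending): 5, 10, 20, 20, 26, 27
The 2 values of 20 occupy positions 3–4 → each gets rank 4.
G has value 20 → rank 4.

4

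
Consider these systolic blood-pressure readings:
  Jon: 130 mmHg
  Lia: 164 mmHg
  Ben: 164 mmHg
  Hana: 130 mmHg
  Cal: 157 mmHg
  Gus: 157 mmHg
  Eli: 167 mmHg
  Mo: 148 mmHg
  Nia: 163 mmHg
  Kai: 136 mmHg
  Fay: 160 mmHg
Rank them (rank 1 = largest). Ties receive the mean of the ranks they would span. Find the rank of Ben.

Sorted (descending): 167, 164, 164, 163, 160, 157, 157, 148, 136, 130, 130
The 2 values of 164 occupy positions 2–3 → average rank (2+3)/2 = 2.5.
The 2 values of 157 occupy positions 6–7 → average rank (6+7)/2 = 6.5.
The 2 values of 130 occupy positions 10–11 → average rank (10+11)/2 = 10.5.
Ben has value 164 mmHg → rank 2.5.

2.5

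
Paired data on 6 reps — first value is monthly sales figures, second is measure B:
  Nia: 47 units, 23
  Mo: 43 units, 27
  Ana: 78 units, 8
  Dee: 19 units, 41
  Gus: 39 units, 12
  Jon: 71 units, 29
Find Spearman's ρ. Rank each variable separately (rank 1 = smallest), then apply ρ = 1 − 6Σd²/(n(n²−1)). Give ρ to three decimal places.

Ranks of variable 1: 4, 3, 6, 1, 2, 5
Ranks of variable 2: 3, 4, 1, 6, 2, 5
d = r₁ − r₂: 1, -1, 5, -5, 0, 0
d²: 1, 1, 25, 25, 0, 0; Σd² = 52
ρ = 1 − 6·52/(6·35) = 1 − 312/210 = -0.486

-0.486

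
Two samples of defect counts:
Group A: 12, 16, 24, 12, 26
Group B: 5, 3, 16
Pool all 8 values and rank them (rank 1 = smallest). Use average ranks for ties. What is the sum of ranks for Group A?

27.5

Sorted (ascending): 3, 5, 12, 12, 16, 16, 24, 26
The 2 values of 12 occupy positions 3–4 → average rank (3+4)/2 = 3.5.
The 2 values of 16 occupy positions 5–6 → average rank (5+6)/2 = 5.5.
Group A values → pooled ranks: 12→3.5, 16→5.5, 24→7, 12→3.5, 26→8
Rank sum = 3.5 + 5.5 + 7 + 3.5 + 8 = 27.5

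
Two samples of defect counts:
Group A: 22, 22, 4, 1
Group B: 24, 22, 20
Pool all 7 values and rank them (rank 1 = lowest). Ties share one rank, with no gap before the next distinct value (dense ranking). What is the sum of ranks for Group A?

Sorted (ascending): 1, 4, 20, 22, 22, 22, 24
The 3 values of 22 share dense rank 4.
Remaining distinct values take the next consecutive integers.
Group A values → pooled ranks: 22→4, 22→4, 4→2, 1→1
Rank sum = 4 + 4 + 2 + 1 = 11

11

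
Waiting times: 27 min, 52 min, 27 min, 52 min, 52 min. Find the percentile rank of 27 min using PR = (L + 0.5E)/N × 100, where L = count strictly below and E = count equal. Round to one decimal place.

20.0

N = 5.
Strictly below 27: 0. Equal to 27: 2.
PR = (0 + 0.5·2)/5 × 100 = 20.0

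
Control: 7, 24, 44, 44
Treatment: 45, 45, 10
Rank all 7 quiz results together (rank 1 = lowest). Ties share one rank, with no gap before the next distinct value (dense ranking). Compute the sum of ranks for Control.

Sorted (ascending): 7, 10, 24, 44, 44, 45, 45
The 2 values of 44 share dense rank 4.
The 2 values of 45 share dense rank 5.
Remaining distinct values take the next consecutive integers.
Control values → pooled ranks: 7→1, 24→3, 44→4, 44→4
Rank sum = 1 + 3 + 4 + 4 = 12

12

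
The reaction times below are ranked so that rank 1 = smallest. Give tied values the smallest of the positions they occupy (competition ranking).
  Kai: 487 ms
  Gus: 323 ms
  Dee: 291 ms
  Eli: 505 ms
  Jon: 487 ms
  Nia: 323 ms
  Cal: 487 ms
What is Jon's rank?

4

Sorted (ascending): 291, 323, 323, 487, 487, 487, 505
The 2 values of 323 occupy positions 2–3 → each gets rank 2.
The 3 values of 487 occupy positions 4–6 → each gets rank 4.
Jon has value 487 ms → rank 4.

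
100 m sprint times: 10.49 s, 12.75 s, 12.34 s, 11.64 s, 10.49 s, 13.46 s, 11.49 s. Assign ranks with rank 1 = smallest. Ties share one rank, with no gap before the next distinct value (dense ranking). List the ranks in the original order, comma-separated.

1, 5, 4, 3, 1, 6, 2

Sorted (ascending): 10.49, 10.49, 11.49, 11.64, 12.34, 12.75, 13.46
The 2 values of 10.49 share dense rank 1.
Remaining distinct values take the next consecutive integers.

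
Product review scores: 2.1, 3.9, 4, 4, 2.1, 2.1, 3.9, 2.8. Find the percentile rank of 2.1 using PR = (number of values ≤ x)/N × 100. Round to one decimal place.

37.5

N = 8.
Strictly below 2.1: 0. Equal to 2.1: 3.
PR = 3/8 × 100 = 37.5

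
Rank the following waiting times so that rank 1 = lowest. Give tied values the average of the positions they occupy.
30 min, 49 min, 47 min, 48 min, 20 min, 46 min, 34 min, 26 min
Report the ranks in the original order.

Sorted (ascending): 20, 26, 30, 34, 46, 47, 48, 49
No ties — each value takes its position as its rank.

3, 8, 6, 7, 1, 5, 4, 2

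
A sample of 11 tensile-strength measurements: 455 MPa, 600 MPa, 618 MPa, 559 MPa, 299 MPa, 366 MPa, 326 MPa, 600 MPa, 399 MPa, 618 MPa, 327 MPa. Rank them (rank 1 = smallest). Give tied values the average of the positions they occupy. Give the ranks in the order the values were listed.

Sorted (ascending): 299, 326, 327, 366, 399, 455, 559, 600, 600, 618, 618
The 2 values of 600 occupy positions 8–9 → average rank (8+9)/2 = 8.5.
The 2 values of 618 occupy positions 10–11 → average rank (10+11)/2 = 10.5.

6, 8.5, 10.5, 7, 1, 4, 2, 8.5, 5, 10.5, 3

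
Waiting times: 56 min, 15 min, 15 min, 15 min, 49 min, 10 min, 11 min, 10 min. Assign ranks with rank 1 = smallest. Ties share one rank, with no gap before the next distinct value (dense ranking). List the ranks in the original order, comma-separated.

Sorted (ascending): 10, 10, 11, 15, 15, 15, 49, 56
The 2 values of 10 share dense rank 1.
The 3 values of 15 share dense rank 3.
Remaining distinct values take the next consecutive integers.

5, 3, 3, 3, 4, 1, 2, 1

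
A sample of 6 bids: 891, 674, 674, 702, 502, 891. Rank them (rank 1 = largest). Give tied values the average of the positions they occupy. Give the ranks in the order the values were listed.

Sorted (descending): 891, 891, 702, 674, 674, 502
The 2 values of 891 occupy positions 1–2 → average rank (1+2)/2 = 1.5.
The 2 values of 674 occupy positions 4–5 → average rank (4+5)/2 = 4.5.

1.5, 4.5, 4.5, 3, 6, 1.5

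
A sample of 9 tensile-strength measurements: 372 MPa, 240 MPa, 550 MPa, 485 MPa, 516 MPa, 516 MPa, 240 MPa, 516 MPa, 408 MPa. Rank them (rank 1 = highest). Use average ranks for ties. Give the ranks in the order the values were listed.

Sorted (descending): 550, 516, 516, 516, 485, 408, 372, 240, 240
The 3 values of 516 occupy positions 2–4 → average rank 3.
The 2 values of 240 occupy positions 8–9 → average rank (8+9)/2 = 8.5.

7, 8.5, 1, 5, 3, 3, 8.5, 3, 6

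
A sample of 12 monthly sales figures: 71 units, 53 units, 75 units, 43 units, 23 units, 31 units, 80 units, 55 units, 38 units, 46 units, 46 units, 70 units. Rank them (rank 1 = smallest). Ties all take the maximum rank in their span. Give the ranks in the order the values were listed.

Sorted (ascending): 23, 31, 38, 43, 46, 46, 53, 55, 70, 71, 75, 80
The 2 values of 46 occupy positions 5–6 → each gets rank 6.

10, 7, 11, 4, 1, 2, 12, 8, 3, 6, 6, 9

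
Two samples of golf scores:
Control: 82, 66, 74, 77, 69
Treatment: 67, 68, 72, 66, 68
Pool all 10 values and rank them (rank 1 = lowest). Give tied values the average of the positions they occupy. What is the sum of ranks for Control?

34.5

Sorted (ascending): 66, 66, 67, 68, 68, 69, 72, 74, 77, 82
The 2 values of 66 occupy positions 1–2 → average rank (1+2)/2 = 1.5.
The 2 values of 68 occupy positions 4–5 → average rank (4+5)/2 = 4.5.
Control values → pooled ranks: 82→10, 66→1.5, 74→8, 77→9, 69→6
Rank sum = 10 + 1.5 + 8 + 9 + 6 = 34.5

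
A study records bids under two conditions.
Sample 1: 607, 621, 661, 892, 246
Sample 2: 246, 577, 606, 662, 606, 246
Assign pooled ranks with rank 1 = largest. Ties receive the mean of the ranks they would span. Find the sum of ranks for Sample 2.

43

Sorted (descending): 892, 662, 661, 621, 607, 606, 606, 577, 246, 246, 246
The 2 values of 606 occupy positions 6–7 → average rank (6+7)/2 = 6.5.
The 3 values of 246 occupy positions 9–11 → average rank 10.
Sample 2 values → pooled ranks: 246→10, 577→8, 606→6.5, 662→2, 606→6.5, 246→10
Rank sum = 10 + 8 + 6.5 + 2 + 6.5 + 10 = 43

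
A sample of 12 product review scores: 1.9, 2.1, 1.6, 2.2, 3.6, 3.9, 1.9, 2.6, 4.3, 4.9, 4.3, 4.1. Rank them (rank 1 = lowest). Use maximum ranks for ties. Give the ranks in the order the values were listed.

3, 4, 1, 5, 7, 8, 3, 6, 11, 12, 11, 9

Sorted (ascending): 1.6, 1.9, 1.9, 2.1, 2.2, 2.6, 3.6, 3.9, 4.1, 4.3, 4.3, 4.9
The 2 values of 1.9 occupy positions 2–3 → each gets rank 3.
The 2 values of 4.3 occupy positions 10–11 → each gets rank 11.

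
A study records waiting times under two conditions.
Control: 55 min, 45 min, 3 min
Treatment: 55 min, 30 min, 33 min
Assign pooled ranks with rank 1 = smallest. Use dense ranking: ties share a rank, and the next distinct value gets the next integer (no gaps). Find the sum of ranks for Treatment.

10

Sorted (ascending): 3, 30, 33, 45, 55, 55
The 2 values of 55 share dense rank 5.
Remaining distinct values take the next consecutive integers.
Treatment values → pooled ranks: 55→5, 30→2, 33→3
Rank sum = 5 + 2 + 3 = 10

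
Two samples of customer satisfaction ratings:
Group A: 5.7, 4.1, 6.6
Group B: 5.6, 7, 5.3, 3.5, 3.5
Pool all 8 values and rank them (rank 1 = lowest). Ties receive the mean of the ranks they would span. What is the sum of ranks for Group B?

20

Sorted (ascending): 3.5, 3.5, 4.1, 5.3, 5.6, 5.7, 6.6, 7
The 2 values of 3.5 occupy positions 1–2 → average rank (1+2)/2 = 1.5.
Group B values → pooled ranks: 5.6→5, 7→8, 5.3→4, 3.5→1.5, 3.5→1.5
Rank sum = 5 + 8 + 4 + 1.5 + 1.5 = 20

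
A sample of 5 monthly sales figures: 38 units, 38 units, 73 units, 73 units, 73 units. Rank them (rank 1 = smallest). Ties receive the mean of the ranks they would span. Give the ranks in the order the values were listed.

1.5, 1.5, 4, 4, 4

Sorted (ascending): 38, 38, 73, 73, 73
The 2 values of 38 occupy positions 1–2 → average rank (1+2)/2 = 1.5.
The 3 values of 73 occupy positions 3–5 → average rank 4.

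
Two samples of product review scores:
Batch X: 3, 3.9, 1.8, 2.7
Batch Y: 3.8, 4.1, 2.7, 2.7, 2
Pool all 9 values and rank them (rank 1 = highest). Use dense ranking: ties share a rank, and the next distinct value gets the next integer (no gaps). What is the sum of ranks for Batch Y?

Sorted (descending): 4.1, 3.9, 3.8, 3, 2.7, 2.7, 2.7, 2, 1.8
The 3 values of 2.7 share dense rank 5.
Remaining distinct values take the next consecutive integers.
Batch Y values → pooled ranks: 3.8→3, 4.1→1, 2.7→5, 2.7→5, 2→6
Rank sum = 3 + 1 + 5 + 5 + 6 = 20

20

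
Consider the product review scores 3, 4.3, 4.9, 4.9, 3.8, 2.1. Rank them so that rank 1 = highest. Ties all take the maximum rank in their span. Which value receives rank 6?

Sorted (descending): 4.9, 4.9, 4.3, 3.8, 3, 2.1
The 2 values of 4.9 occupy positions 1–2 → each gets rank 2.
Rank 6 → value 2.1.

2.1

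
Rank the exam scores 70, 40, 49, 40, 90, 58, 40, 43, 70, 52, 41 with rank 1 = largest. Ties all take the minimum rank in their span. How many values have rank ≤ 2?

3

Sorted (descending): 90, 70, 70, 58, 52, 49, 43, 41, 40, 40, 40
The 2 values of 70 occupy positions 2–3 → each gets rank 2.
The 3 values of 40 occupy positions 9–11 → each gets rank 9.
Ranks ≤ 2: {1, 2, 2} → 3 values.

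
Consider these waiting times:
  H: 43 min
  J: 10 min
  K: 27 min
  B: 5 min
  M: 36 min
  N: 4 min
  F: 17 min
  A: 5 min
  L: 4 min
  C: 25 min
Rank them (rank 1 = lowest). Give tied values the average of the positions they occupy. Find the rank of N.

Sorted (ascending): 4, 4, 5, 5, 10, 17, 25, 27, 36, 43
The 2 values of 4 occupy positions 1–2 → average rank (1+2)/2 = 1.5.
The 2 values of 5 occupy positions 3–4 → average rank (3+4)/2 = 3.5.
N has value 4 min → rank 1.5.

1.5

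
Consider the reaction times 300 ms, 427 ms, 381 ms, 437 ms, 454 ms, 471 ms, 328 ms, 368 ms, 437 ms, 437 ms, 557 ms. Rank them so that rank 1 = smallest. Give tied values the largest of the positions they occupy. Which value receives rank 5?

Sorted (ascending): 300, 328, 368, 381, 427, 437, 437, 437, 454, 471, 557
The 3 values of 437 occupy positions 6–8 → each gets rank 8.
Rank 5 → value 427.

427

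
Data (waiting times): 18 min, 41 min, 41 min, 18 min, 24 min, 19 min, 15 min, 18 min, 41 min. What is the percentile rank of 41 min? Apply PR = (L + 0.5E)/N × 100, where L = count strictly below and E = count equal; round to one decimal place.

N = 9.
Strictly below 41: 6. Equal to 41: 3.
PR = (6 + 0.5·3)/9 × 100 = 83.3

83.3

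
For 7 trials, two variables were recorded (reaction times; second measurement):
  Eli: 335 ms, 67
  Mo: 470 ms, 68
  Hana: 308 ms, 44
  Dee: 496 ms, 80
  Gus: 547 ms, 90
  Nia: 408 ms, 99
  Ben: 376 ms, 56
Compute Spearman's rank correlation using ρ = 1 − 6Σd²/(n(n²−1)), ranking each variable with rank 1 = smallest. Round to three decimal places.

Ranks of variable 1: 2, 5, 1, 6, 7, 4, 3
Ranks of variable 2: 3, 4, 1, 5, 6, 7, 2
d = r₁ − r₂: -1, 1, 0, 1, 1, -3, 1
d²: 1, 1, 0, 1, 1, 9, 1; Σd² = 14
ρ = 1 − 6·14/(7·48) = 1 − 84/336 = 0.750

0.750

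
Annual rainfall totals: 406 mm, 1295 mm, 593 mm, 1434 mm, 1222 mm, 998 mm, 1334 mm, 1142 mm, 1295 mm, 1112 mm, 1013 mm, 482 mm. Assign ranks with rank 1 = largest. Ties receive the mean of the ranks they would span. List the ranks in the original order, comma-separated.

12, 3.5, 10, 1, 5, 9, 2, 6, 3.5, 7, 8, 11

Sorted (descending): 1434, 1334, 1295, 1295, 1222, 1142, 1112, 1013, 998, 593, 482, 406
The 2 values of 1295 occupy positions 3–4 → average rank (3+4)/2 = 3.5.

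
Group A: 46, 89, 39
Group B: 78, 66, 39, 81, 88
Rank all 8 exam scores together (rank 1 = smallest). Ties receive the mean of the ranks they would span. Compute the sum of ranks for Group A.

Sorted (ascending): 39, 39, 46, 66, 78, 81, 88, 89
The 2 values of 39 occupy positions 1–2 → average rank (1+2)/2 = 1.5.
Group A values → pooled ranks: 46→3, 89→8, 39→1.5
Rank sum = 3 + 8 + 1.5 = 12.5

12.5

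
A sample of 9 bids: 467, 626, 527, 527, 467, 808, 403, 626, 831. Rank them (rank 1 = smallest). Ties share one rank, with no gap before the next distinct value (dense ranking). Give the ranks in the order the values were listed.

2, 4, 3, 3, 2, 5, 1, 4, 6

Sorted (ascending): 403, 467, 467, 527, 527, 626, 626, 808, 831
The 2 values of 467 share dense rank 2.
The 2 values of 527 share dense rank 3.
The 2 values of 626 share dense rank 4.
Remaining distinct values take the next consecutive integers.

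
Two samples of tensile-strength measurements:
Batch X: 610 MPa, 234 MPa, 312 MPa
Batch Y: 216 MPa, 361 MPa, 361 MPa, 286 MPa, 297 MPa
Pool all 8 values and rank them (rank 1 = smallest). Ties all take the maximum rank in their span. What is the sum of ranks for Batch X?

15

Sorted (ascending): 216, 234, 286, 297, 312, 361, 361, 610
The 2 values of 361 occupy positions 6–7 → each gets rank 7.
Batch X values → pooled ranks: 610→8, 234→2, 312→5
Rank sum = 8 + 2 + 5 = 15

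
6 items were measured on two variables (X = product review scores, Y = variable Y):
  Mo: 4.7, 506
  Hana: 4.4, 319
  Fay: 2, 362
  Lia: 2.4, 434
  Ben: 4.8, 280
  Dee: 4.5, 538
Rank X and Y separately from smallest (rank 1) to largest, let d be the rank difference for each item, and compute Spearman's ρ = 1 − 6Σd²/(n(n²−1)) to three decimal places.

Ranks of variable 1: 5, 3, 1, 2, 6, 4
Ranks of variable 2: 5, 2, 3, 4, 1, 6
d = r₁ − r₂: 0, 1, -2, -2, 5, -2
d²: 0, 1, 4, 4, 25, 4; Σd² = 38
ρ = 1 − 6·38/(6·35) = 1 − 228/210 = -0.086

-0.086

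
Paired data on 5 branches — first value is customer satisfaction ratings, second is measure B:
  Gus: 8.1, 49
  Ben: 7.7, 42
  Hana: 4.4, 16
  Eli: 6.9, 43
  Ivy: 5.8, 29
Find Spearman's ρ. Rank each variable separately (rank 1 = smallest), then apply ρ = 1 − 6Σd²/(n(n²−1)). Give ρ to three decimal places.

Ranks of variable 1: 5, 4, 1, 3, 2
Ranks of variable 2: 5, 3, 1, 4, 2
d = r₁ − r₂: 0, 1, 0, -1, 0
d²: 0, 1, 0, 1, 0; Σd² = 2
ρ = 1 − 6·2/(5·24) = 1 − 12/120 = 0.900

0.900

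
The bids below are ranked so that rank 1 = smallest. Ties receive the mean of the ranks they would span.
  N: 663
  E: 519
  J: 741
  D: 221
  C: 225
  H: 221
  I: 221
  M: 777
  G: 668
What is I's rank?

2

Sorted (ascending): 221, 221, 221, 225, 519, 663, 668, 741, 777
The 3 values of 221 occupy positions 1–3 → average rank 2.
I has value 221 → rank 2.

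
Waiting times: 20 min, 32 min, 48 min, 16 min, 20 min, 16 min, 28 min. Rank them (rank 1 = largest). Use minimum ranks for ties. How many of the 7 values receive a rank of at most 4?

Sorted (descending): 48, 32, 28, 20, 20, 16, 16
The 2 values of 20 occupy positions 4–5 → each gets rank 4.
The 2 values of 16 occupy positions 6–7 → each gets rank 6.
Ranks ≤ 4: {1, 2, 3, 4, 4} → 5 values.

5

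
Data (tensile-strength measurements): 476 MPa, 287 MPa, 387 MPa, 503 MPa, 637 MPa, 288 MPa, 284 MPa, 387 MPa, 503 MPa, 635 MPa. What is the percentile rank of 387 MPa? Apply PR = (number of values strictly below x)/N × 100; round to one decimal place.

N = 10.
Strictly below 387: 3. Equal to 387: 2.
PR = 3/10 × 100 = 30.0

30.0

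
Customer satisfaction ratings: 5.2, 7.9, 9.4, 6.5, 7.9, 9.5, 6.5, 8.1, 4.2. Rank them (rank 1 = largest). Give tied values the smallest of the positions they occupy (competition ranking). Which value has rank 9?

Sorted (descending): 9.5, 9.4, 8.1, 7.9, 7.9, 6.5, 6.5, 5.2, 4.2
The 2 values of 7.9 occupy positions 4–5 → each gets rank 4.
The 2 values of 6.5 occupy positions 6–7 → each gets rank 6.
Rank 9 → value 4.2.

4.2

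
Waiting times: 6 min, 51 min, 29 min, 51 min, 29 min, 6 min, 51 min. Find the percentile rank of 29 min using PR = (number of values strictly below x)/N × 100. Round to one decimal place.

N = 7.
Strictly below 29: 2. Equal to 29: 2.
PR = 2/7 × 100 = 28.6

28.6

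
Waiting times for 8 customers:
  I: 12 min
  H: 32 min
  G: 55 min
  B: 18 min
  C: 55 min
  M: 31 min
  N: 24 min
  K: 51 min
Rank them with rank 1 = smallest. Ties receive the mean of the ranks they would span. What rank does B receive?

2

Sorted (ascending): 12, 18, 24, 31, 32, 51, 55, 55
The 2 values of 55 occupy positions 7–8 → average rank (7+8)/2 = 7.5.
B has value 18 min → rank 2.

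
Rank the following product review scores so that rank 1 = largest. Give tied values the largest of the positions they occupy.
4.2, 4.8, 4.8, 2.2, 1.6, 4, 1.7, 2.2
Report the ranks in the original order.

Sorted (descending): 4.8, 4.8, 4.2, 4, 2.2, 2.2, 1.7, 1.6
The 2 values of 4.8 occupy positions 1–2 → each gets rank 2.
The 2 values of 2.2 occupy positions 5–6 → each gets rank 6.

3, 2, 2, 6, 8, 4, 7, 6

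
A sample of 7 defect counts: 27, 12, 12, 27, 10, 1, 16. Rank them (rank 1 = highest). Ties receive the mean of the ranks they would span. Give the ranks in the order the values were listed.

Sorted (descending): 27, 27, 16, 12, 12, 10, 1
The 2 values of 27 occupy positions 1–2 → average rank (1+2)/2 = 1.5.
The 2 values of 12 occupy positions 4–5 → average rank (4+5)/2 = 4.5.

1.5, 4.5, 4.5, 1.5, 6, 7, 3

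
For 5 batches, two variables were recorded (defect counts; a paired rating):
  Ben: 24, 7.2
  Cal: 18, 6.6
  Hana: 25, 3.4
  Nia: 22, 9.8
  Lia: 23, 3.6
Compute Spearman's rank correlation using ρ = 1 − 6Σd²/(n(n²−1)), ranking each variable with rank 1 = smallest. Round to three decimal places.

-0.500

Ranks of variable 1: 4, 1, 5, 2, 3
Ranks of variable 2: 4, 3, 1, 5, 2
d = r₁ − r₂: 0, -2, 4, -3, 1
d²: 0, 4, 16, 9, 1; Σd² = 30
ρ = 1 − 6·30/(5·24) = 1 − 180/120 = -0.500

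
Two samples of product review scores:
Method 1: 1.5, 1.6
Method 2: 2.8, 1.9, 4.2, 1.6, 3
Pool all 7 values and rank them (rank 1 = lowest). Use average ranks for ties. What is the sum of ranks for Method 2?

24.5

Sorted (ascending): 1.5, 1.6, 1.6, 1.9, 2.8, 3, 4.2
The 2 values of 1.6 occupy positions 2–3 → average rank (2+3)/2 = 2.5.
Method 2 values → pooled ranks: 2.8→5, 1.9→4, 4.2→7, 1.6→2.5, 3→6
Rank sum = 5 + 4 + 7 + 2.5 + 6 = 24.5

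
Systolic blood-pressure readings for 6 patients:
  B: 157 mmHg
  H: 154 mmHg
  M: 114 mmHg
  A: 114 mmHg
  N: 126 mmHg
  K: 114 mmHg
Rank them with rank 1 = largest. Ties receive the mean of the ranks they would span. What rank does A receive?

5

Sorted (descending): 157, 154, 126, 114, 114, 114
The 3 values of 114 occupy positions 4–6 → average rank 5.
A has value 114 mmHg → rank 5.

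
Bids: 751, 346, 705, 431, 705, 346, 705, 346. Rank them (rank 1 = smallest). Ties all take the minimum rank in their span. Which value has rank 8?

751

Sorted (ascending): 346, 346, 346, 431, 705, 705, 705, 751
The 3 values of 346 occupy positions 1–3 → each gets rank 1.
The 3 values of 705 occupy positions 5–7 → each gets rank 5.
Rank 8 → value 751.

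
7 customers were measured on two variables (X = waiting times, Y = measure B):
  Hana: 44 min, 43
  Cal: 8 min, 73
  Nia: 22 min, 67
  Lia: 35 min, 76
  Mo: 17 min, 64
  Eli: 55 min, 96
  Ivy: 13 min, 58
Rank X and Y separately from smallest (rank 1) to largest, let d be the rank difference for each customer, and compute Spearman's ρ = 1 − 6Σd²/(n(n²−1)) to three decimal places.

Ranks of variable 1: 6, 1, 4, 5, 3, 7, 2
Ranks of variable 2: 1, 5, 4, 6, 3, 7, 2
d = r₁ − r₂: 5, -4, 0, -1, 0, 0, 0
d²: 25, 16, 0, 1, 0, 0, 0; Σd² = 42
ρ = 1 − 6·42/(7·48) = 1 − 252/336 = 0.250

0.250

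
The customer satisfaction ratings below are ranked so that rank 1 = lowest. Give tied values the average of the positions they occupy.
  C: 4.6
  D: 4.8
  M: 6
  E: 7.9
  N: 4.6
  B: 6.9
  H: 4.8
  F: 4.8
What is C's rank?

1.5

Sorted (ascending): 4.6, 4.6, 4.8, 4.8, 4.8, 6, 6.9, 7.9
The 2 values of 4.6 occupy positions 1–2 → average rank (1+2)/2 = 1.5.
The 3 values of 4.8 occupy positions 3–5 → average rank 4.
C has value 4.6 → rank 1.5.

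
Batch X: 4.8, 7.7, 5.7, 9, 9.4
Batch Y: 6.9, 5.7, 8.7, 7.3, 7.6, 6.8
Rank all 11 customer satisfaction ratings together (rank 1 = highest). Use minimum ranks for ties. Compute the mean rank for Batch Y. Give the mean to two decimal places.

6.33

Sorted (descending): 9.4, 9, 8.7, 7.7, 7.6, 7.3, 6.9, 6.8, 5.7, 5.7, 4.8
The 2 values of 5.7 occupy positions 9–10 → each gets rank 9.
Batch Y values → pooled ranks: 6.9→7, 5.7→9, 8.7→3, 7.3→6, 7.6→5, 6.8→8
Mean rank = (7 + 9 + 3 + 6 + 5 + 8) / 6 = 6.33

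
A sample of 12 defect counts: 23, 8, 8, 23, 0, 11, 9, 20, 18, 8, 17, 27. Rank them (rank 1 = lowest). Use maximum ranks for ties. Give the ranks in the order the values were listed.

Sorted (ascending): 0, 8, 8, 8, 9, 11, 17, 18, 20, 23, 23, 27
The 3 values of 8 occupy positions 2–4 → each gets rank 4.
The 2 values of 23 occupy positions 10–11 → each gets rank 11.

11, 4, 4, 11, 1, 6, 5, 9, 8, 4, 7, 12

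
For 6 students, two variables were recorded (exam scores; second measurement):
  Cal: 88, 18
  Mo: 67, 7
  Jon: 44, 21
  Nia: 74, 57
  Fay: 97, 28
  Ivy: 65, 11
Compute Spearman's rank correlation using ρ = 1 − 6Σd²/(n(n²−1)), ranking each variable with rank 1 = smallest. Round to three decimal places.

Ranks of variable 1: 5, 3, 1, 4, 6, 2
Ranks of variable 2: 3, 1, 4, 6, 5, 2
d = r₁ − r₂: 2, 2, -3, -2, 1, 0
d²: 4, 4, 9, 4, 1, 0; Σd² = 22
ρ = 1 − 6·22/(6·35) = 1 − 132/210 = 0.371

0.371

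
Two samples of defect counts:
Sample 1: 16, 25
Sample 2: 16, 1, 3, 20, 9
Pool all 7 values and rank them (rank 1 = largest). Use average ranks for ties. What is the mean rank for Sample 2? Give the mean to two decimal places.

4.70

Sorted (descending): 25, 20, 16, 16, 9, 3, 1
The 2 values of 16 occupy positions 3–4 → average rank (3+4)/2 = 3.5.
Sample 2 values → pooled ranks: 16→3.5, 1→7, 3→6, 20→2, 9→5
Mean rank = (3.5 + 7 + 6 + 2 + 5) / 5 = 4.70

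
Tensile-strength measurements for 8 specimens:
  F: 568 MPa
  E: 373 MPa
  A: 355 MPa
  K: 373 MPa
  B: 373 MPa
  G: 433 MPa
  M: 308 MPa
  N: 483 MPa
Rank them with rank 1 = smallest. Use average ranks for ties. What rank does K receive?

4

Sorted (ascending): 308, 355, 373, 373, 373, 433, 483, 568
The 3 values of 373 occupy positions 3–5 → average rank 4.
K has value 373 MPa → rank 4.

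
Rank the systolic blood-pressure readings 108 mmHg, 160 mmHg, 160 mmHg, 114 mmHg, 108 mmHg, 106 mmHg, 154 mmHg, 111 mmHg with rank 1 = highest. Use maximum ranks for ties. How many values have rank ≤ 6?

Sorted (descending): 160, 160, 154, 114, 111, 108, 108, 106
The 2 values of 160 occupy positions 1–2 → each gets rank 2.
The 2 values of 108 occupy positions 6–7 → each gets rank 7.
Ranks ≤ 6: {2, 2, 3, 4, 5} → 5 values.

5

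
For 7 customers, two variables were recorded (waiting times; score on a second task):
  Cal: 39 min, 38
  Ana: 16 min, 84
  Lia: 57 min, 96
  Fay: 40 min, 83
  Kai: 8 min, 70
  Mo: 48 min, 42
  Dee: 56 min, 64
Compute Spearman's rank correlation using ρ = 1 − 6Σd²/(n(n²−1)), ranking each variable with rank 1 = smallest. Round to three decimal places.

0.143

Ranks of variable 1: 3, 2, 7, 4, 1, 5, 6
Ranks of variable 2: 1, 6, 7, 5, 4, 2, 3
d = r₁ − r₂: 2, -4, 0, -1, -3, 3, 3
d²: 4, 16, 0, 1, 9, 9, 9; Σd² = 48
ρ = 1 − 6·48/(7·48) = 1 − 288/336 = 0.143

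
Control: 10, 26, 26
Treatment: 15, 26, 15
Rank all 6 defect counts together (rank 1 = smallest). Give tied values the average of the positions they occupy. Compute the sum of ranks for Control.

11

Sorted (ascending): 10, 15, 15, 26, 26, 26
The 2 values of 15 occupy positions 2–3 → average rank (2+3)/2 = 2.5.
The 3 values of 26 occupy positions 4–6 → average rank 5.
Control values → pooled ranks: 10→1, 26→5, 26→5
Rank sum = 1 + 5 + 5 = 11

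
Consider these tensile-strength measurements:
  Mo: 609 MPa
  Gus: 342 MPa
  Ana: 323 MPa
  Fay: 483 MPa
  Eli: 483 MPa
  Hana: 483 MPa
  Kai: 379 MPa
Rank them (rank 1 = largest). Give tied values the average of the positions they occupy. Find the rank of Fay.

Sorted (descending): 609, 483, 483, 483, 379, 342, 323
The 3 values of 483 occupy positions 2–4 → average rank 3.
Fay has value 483 MPa → rank 3.

3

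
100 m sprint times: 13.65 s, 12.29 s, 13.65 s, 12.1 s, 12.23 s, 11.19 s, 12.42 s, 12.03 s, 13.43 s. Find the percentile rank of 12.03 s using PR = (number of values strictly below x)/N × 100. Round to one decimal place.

11.1

N = 9.
Strictly below 12.03: 1. Equal to 12.03: 1.
PR = 1/9 × 100 = 11.1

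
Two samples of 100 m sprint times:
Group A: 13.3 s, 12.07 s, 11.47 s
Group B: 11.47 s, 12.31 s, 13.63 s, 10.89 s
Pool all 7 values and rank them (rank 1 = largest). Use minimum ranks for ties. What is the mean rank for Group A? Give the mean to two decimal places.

Sorted (descending): 13.63, 13.3, 12.31, 12.07, 11.47, 11.47, 10.89
The 2 values of 11.47 occupy positions 5–6 → each gets rank 5.
Group A values → pooled ranks: 13.3→2, 12.07→4, 11.47→5
Mean rank = (2 + 4 + 5) / 3 = 3.67

3.67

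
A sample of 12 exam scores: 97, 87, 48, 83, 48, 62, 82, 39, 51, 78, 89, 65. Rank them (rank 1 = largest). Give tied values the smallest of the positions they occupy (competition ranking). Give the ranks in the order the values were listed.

1, 3, 10, 4, 10, 8, 5, 12, 9, 6, 2, 7

Sorted (descending): 97, 89, 87, 83, 82, 78, 65, 62, 51, 48, 48, 39
The 2 values of 48 occupy positions 10–11 → each gets rank 10.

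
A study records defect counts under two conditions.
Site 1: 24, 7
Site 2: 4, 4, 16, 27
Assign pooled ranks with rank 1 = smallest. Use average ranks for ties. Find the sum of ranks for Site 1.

8

Sorted (ascending): 4, 4, 7, 16, 24, 27
The 2 values of 4 occupy positions 1–2 → average rank (1+2)/2 = 1.5.
Site 1 values → pooled ranks: 24→5, 7→3
Rank sum = 5 + 3 = 8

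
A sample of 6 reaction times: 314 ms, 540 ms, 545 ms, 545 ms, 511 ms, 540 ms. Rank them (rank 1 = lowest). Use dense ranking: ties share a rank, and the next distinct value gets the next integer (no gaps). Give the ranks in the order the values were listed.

Sorted (ascending): 314, 511, 540, 540, 545, 545
The 2 values of 540 share dense rank 3.
The 2 values of 545 share dense rank 4.
Remaining distinct values take the next consecutive integers.

1, 3, 4, 4, 2, 3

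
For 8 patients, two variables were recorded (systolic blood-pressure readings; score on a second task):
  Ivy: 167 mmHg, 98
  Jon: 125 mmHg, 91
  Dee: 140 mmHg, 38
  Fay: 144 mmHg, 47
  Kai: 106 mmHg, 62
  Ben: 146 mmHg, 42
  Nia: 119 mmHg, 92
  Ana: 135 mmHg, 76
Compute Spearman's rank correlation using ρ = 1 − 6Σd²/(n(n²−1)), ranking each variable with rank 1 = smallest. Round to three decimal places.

-0.119

Ranks of variable 1: 8, 3, 5, 6, 1, 7, 2, 4
Ranks of variable 2: 8, 6, 1, 3, 4, 2, 7, 5
d = r₁ − r₂: 0, -3, 4, 3, -3, 5, -5, -1
d²: 0, 9, 16, 9, 9, 25, 25, 1; Σd² = 94
ρ = 1 − 6·94/(8·63) = 1 − 564/504 = -0.119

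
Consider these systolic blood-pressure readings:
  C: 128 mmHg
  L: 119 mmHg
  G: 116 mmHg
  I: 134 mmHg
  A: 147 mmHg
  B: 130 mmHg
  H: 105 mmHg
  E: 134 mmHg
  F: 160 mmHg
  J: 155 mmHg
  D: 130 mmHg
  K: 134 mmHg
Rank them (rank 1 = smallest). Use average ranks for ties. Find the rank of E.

Sorted (ascending): 105, 116, 119, 128, 130, 130, 134, 134, 134, 147, 155, 160
The 2 values of 130 occupy positions 5–6 → average rank (5+6)/2 = 5.5.
The 3 values of 134 occupy positions 7–9 → average rank 8.
E has value 134 mmHg → rank 8.

8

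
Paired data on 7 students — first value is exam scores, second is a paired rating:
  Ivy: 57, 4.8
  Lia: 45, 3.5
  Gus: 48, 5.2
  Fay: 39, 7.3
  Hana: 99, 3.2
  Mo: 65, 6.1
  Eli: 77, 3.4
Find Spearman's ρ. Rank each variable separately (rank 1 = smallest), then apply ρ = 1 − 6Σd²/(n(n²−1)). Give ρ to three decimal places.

Ranks of variable 1: 4, 2, 3, 1, 7, 5, 6
Ranks of variable 2: 4, 3, 5, 7, 1, 6, 2
d = r₁ − r₂: 0, -1, -2, -6, 6, -1, 4
d²: 0, 1, 4, 36, 36, 1, 16; Σd² = 94
ρ = 1 − 6·94/(7·48) = 1 − 564/336 = -0.679

-0.679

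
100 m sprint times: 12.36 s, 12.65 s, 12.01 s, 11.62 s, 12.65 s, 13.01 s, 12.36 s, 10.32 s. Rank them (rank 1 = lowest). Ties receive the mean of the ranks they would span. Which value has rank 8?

13.01

Sorted (ascending): 10.32, 11.62, 12.01, 12.36, 12.36, 12.65, 12.65, 13.01
The 2 values of 12.36 occupy positions 4–5 → average rank (4+5)/2 = 4.5.
The 2 values of 12.65 occupy positions 6–7 → average rank (6+7)/2 = 6.5.
Rank 8 → value 13.01.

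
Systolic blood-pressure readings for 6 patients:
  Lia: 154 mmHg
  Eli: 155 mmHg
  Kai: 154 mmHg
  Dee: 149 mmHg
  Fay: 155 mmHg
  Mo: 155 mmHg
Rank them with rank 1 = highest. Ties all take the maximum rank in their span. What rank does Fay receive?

Sorted (descending): 155, 155, 155, 154, 154, 149
The 3 values of 155 occupy positions 1–3 → each gets rank 3.
The 2 values of 154 occupy positions 4–5 → each gets rank 5.
Fay has value 155 mmHg → rank 3.

3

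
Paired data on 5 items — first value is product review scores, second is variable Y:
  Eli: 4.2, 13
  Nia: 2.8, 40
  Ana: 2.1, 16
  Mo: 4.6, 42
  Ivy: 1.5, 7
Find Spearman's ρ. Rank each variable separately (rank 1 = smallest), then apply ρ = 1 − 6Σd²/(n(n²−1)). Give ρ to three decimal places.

0.700

Ranks of variable 1: 4, 3, 2, 5, 1
Ranks of variable 2: 2, 4, 3, 5, 1
d = r₁ − r₂: 2, -1, -1, 0, 0
d²: 4, 1, 1, 0, 0; Σd² = 6
ρ = 1 − 6·6/(5·24) = 1 − 36/120 = 0.700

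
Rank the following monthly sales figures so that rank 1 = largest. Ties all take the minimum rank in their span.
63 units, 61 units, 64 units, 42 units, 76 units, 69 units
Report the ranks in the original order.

4, 5, 3, 6, 1, 2

Sorted (descending): 76, 69, 64, 63, 61, 42
No ties — each value takes its position as its rank.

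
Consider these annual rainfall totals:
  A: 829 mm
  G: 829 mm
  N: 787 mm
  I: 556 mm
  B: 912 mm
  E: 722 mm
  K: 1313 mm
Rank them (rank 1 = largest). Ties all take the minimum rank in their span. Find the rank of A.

Sorted (descending): 1313, 912, 829, 829, 787, 722, 556
The 2 values of 829 occupy positions 3–4 → each gets rank 3.
A has value 829 mm → rank 3.

3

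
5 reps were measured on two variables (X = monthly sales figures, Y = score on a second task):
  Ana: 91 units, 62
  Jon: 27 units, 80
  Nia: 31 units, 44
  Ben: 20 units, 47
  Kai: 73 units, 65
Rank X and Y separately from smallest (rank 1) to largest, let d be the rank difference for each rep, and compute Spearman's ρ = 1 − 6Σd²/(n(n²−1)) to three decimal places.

0.100

Ranks of variable 1: 5, 2, 3, 1, 4
Ranks of variable 2: 3, 5, 1, 2, 4
d = r₁ − r₂: 2, -3, 2, -1, 0
d²: 4, 9, 4, 1, 0; Σd² = 18
ρ = 1 − 6·18/(5·24) = 1 − 108/120 = 0.100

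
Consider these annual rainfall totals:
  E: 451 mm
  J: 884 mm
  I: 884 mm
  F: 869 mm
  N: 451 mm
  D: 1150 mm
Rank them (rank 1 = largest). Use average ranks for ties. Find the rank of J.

2.5

Sorted (descending): 1150, 884, 884, 869, 451, 451
The 2 values of 884 occupy positions 2–3 → average rank (2+3)/2 = 2.5.
The 2 values of 451 occupy positions 5–6 → average rank (5+6)/2 = 5.5.
J has value 884 mm → rank 2.5.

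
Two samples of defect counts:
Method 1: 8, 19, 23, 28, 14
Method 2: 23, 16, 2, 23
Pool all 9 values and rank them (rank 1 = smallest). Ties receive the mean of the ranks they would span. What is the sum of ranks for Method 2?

Sorted (ascending): 2, 8, 14, 16, 19, 23, 23, 23, 28
The 3 values of 23 occupy positions 6–8 → average rank 7.
Method 2 values → pooled ranks: 23→7, 16→4, 2→1, 23→7
Rank sum = 7 + 4 + 1 + 7 = 19

19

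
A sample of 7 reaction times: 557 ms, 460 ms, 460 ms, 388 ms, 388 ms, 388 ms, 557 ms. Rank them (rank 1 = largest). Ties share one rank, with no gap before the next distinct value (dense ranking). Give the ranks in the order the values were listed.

Sorted (descending): 557, 557, 460, 460, 388, 388, 388
The 2 values of 557 share dense rank 1.
The 2 values of 460 share dense rank 2.
The 3 values of 388 share dense rank 3.

1, 2, 2, 3, 3, 3, 1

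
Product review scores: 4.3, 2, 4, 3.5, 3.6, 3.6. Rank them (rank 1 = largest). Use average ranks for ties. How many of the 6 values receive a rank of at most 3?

2

Sorted (descending): 4.3, 4, 3.6, 3.6, 3.5, 2
The 2 values of 3.6 occupy positions 3–4 → average rank (3+4)/2 = 3.5.
Ranks ≤ 3: {1, 2} → 2 values.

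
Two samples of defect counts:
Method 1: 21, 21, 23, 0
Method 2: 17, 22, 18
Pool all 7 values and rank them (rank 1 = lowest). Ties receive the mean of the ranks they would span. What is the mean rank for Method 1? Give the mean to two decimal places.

Sorted (ascending): 0, 17, 18, 21, 21, 22, 23
The 2 values of 21 occupy positions 4–5 → average rank (4+5)/2 = 4.5.
Method 1 values → pooled ranks: 21→4.5, 21→4.5, 23→7, 0→1
Mean rank = (4.5 + 4.5 + 7 + 1) / 4 = 4.25

4.25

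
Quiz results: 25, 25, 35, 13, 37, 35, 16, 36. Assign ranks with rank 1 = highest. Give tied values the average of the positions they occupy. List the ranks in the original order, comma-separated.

Sorted (descending): 37, 36, 35, 35, 25, 25, 16, 13
The 2 values of 35 occupy positions 3–4 → average rank (3+4)/2 = 3.5.
The 2 values of 25 occupy positions 5–6 → average rank (5+6)/2 = 5.5.

5.5, 5.5, 3.5, 8, 1, 3.5, 7, 2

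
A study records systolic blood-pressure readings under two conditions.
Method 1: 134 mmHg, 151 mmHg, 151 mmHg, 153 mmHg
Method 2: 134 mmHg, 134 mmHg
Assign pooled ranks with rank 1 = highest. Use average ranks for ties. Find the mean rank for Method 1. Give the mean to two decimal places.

Sorted (descending): 153, 151, 151, 134, 134, 134
The 2 values of 151 occupy positions 2–3 → average rank (2+3)/2 = 2.5.
The 3 values of 134 occupy positions 4–6 → average rank 5.
Method 1 values → pooled ranks: 134→5, 151→2.5, 151→2.5, 153→1
Mean rank = (5 + 2.5 + 2.5 + 1) / 4 = 2.75

2.75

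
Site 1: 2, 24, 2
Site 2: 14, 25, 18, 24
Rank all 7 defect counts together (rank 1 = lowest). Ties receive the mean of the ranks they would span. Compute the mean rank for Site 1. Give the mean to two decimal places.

2.83

Sorted (ascending): 2, 2, 14, 18, 24, 24, 25
The 2 values of 2 occupy positions 1–2 → average rank (1+2)/2 = 1.5.
The 2 values of 24 occupy positions 5–6 → average rank (5+6)/2 = 5.5.
Site 1 values → pooled ranks: 2→1.5, 24→5.5, 2→1.5
Mean rank = (1.5 + 5.5 + 1.5) / 3 = 2.83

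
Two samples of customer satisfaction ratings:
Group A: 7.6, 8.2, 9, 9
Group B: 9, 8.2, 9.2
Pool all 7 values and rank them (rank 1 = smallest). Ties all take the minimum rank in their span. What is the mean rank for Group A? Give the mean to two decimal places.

2.75

Sorted (ascending): 7.6, 8.2, 8.2, 9, 9, 9, 9.2
The 2 values of 8.2 occupy positions 2–3 → each gets rank 2.
The 3 values of 9 occupy positions 4–6 → each gets rank 4.
Group A values → pooled ranks: 7.6→1, 8.2→2, 9→4, 9→4
Mean rank = (1 + 2 + 4 + 4) / 4 = 2.75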